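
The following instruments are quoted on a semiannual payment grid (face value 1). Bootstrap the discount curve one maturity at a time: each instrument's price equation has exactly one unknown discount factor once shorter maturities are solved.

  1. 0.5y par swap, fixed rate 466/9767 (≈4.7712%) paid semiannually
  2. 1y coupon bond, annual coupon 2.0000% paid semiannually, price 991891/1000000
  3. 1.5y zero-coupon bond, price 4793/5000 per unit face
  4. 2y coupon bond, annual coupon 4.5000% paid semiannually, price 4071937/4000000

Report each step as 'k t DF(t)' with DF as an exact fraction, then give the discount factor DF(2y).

step 1 [0.5y] swap r/2=233/9767: DF=(1 − 233/9767·(0))/(1+233/9767) = 9767/10000 ≈ 0.976700
step 2 [1y] bond c/2=1/100: DF=(991891/1000000 − 1/100·(0.976700))/(1+1/100) = 2431/2500 ≈ 0.972400
step 3 [1.5y] zero: DF = P = 4793/5000 ≈ 0.958600
step 4 [2y] bond c/2=9/400: DF=(4071937/4000000 − 9/400·(0.976700+0.972400+0.958600))/(1+9/400) = 2329/2500 ≈ 0.931600

1 1/2 9767/10000
2 1 2431/2500
3 3/2 4793/5000
4 2 2329/2500
DF(2y) = 2329/2500 ≈ 0.931600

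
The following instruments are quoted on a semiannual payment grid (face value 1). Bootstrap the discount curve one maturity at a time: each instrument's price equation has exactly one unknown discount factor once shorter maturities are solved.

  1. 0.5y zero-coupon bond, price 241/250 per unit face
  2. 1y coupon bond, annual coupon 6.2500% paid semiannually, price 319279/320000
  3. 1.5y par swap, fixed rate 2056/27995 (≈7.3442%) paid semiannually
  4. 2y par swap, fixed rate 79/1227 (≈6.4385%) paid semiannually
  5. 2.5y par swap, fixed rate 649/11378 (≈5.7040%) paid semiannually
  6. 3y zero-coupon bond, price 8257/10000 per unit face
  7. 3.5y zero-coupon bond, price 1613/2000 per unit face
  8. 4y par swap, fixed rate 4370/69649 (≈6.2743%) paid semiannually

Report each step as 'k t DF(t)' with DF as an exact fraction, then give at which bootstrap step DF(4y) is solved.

1 1/2 241/250
2 1 9383/10000
3 3/2 2243/2500
4 2 1763/2000
5 5/2 4351/5000
6 3 8257/10000
7 7/2 1613/2000
8 4 1563/2000
DF(4y) is solved at step 8

step 1 [0.5y] zero: DF = P = 241/250 ≈ 0.964000
step 2 [1y] bond c/2=1/32: DF=(319279/320000 − 1/32·(0.964000))/(1+1/32) = 9383/10000 ≈ 0.938300
step 3 [1.5y] swap r/2=1028/27995: DF=(1 − 1028/27995·(0.964000+0.938300))/(1+1028/27995) = 2243/2500 ≈ 0.897200
step 4 [2y] swap r/2=79/2454: DF=(1 − 79/2454·(0.964000+0.938300+0.897200))/(1+79/2454) = 1763/2000 ≈ 0.881500
step 5 [2.5y] swap r/2=649/22756: DF=(1 − 649/22756·(0.964000+0.938300+0.897200+0.881500))/(1+649/22756) = 4351/5000 ≈ 0.870200
step 6 [3y] zero: DF = P = 8257/10000 ≈ 0.825700
step 7 [3.5y] zero: DF = P = 1613/2000 ≈ 0.806500
step 8 [4y] swap r/2=2185/69649: DF=(1 − 2185/69649·(0.964000+0.938300+0.897200+0.881500+0.870200+0.825700+0.806500))/(1+2185/69649) = 1563/2000 ≈ 0.781500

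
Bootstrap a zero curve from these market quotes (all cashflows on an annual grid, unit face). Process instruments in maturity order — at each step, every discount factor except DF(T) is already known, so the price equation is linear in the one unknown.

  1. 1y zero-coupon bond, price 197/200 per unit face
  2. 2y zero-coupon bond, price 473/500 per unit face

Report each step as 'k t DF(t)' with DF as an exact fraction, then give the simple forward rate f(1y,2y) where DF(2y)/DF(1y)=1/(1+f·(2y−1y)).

1 1 197/200
2 2 473/500
f(1y,2y) = ((197/200)/(473/500) − 1)/(1) = 39/946 ≈ 4.1226%

step 1 [1y] zero: DF = P = 197/200 ≈ 0.985000
step 2 [2y] zero: DF = P = 473/500 ≈ 0.946000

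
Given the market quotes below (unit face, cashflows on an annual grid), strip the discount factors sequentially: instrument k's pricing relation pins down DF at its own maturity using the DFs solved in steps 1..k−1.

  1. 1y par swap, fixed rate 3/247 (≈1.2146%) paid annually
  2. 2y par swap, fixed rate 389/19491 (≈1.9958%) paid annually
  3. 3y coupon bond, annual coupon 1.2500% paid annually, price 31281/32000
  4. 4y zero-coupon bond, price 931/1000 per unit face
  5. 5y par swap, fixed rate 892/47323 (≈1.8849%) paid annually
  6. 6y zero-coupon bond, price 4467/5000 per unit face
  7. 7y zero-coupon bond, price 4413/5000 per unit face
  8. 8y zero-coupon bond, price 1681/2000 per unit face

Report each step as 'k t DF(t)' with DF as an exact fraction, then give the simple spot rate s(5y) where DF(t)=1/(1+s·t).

step 1 [1y] swap r/1=3/247: DF=(1 − 3/247·(0))/(1+3/247) = 247/250 ≈ 0.988000
step 2 [2y] swap r/1=389/19491: DF=(1 − 389/19491·(0.988000))/(1+389/19491) = 9611/10000 ≈ 0.961100
step 3 [3y] bond c/1=1/80: DF=(31281/32000 − 1/80·(0.988000+0.961100))/(1+1/80) = 4707/5000 ≈ 0.941400
step 4 [4y] zero: DF = P = 931/1000 ≈ 0.931000
step 5 [5y] swap r/1=892/47323: DF=(1 − 892/47323·(0.988000+0.961100+0.941400+0.931000))/(1+892/47323) = 2277/2500 ≈ 0.910800
step 6 [6y] zero: DF = P = 4467/5000 ≈ 0.893400
step 7 [7y] zero: DF = P = 4413/5000 ≈ 0.882600
step 8 [8y] zero: DF = P = 1681/2000 ≈ 0.840500

1 1 247/250
2 2 9611/10000
3 3 4707/5000
4 4 931/1000
5 5 2277/2500
6 6 4467/5000
7 7 4413/5000
8 8 1681/2000
s(5y) = (1/(2277/2500) − 1)/(5) = 223/11385 ≈ 1.9587%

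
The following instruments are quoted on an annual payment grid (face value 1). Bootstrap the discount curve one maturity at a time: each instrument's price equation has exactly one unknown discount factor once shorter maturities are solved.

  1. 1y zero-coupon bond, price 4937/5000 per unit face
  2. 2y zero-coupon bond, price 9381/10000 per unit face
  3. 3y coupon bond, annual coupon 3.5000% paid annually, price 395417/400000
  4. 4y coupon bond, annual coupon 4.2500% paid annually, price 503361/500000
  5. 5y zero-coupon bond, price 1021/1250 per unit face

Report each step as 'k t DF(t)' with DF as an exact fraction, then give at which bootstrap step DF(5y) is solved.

1 1 4937/5000
2 2 9381/10000
3 3 89/100
4 4 8509/10000
5 5 1021/1250
DF(5y) is solved at step 5

step 1 [1y] zero: DF = P = 4937/5000 ≈ 0.987400
step 2 [2y] zero: DF = P = 9381/10000 ≈ 0.938100
step 3 [3y] bond c/1=7/200: DF=(395417/400000 − 7/200·(0.987400+0.938100))/(1+7/200) = 89/100 ≈ 0.890000
step 4 [4y] bond c/1=17/400: DF=(503361/500000 − 17/400·(0.987400+0.938100+0.890000))/(1+17/400) = 8509/10000 ≈ 0.850900
step 5 [5y] zero: DF = P = 1021/1250 ≈ 0.816800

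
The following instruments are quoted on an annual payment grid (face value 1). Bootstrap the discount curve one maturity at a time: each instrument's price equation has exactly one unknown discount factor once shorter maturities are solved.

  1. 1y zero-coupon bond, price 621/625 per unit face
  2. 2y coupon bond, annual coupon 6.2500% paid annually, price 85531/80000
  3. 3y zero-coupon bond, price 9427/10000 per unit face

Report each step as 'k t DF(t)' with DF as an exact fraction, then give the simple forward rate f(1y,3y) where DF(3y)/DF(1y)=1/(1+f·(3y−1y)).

step 1 [1y] zero: DF = P = 621/625 ≈ 0.993600
step 2 [2y] bond c/1=1/16: DF=(85531/80000 − 1/16·(0.993600))/(1+1/16) = 4739/5000 ≈ 0.947800
step 3 [3y] zero: DF = P = 9427/10000 ≈ 0.942700

1 1 621/625
2 2 4739/5000
3 3 9427/10000
f(1y,3y) = ((621/625)/(9427/10000) − 1)/(2) = 509/18854 ≈ 2.6997%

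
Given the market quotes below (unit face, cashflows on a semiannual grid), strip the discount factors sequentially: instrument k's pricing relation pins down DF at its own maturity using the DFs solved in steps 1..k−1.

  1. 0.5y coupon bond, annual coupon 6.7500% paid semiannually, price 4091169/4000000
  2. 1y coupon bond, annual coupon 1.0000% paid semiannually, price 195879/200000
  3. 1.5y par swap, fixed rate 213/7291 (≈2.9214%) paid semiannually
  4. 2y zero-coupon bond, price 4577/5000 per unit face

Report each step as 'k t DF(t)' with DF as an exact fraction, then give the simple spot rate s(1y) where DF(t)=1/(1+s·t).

1 1/2 4947/5000
2 1 606/625
3 3/2 4787/5000
4 2 4577/5000
s(1y) = (1/(606/625) − 1)/(1) = 19/606 ≈ 3.1353%

step 1 [0.5y] bond c/2=27/800: DF=(4091169/4000000 − 27/800·(0))/(1+27/800) = 4947/5000 ≈ 0.989400
step 2 [1y] bond c/2=1/200: DF=(195879/200000 − 1/200·(0.989400))/(1+1/200) = 606/625 ≈ 0.969600
step 3 [1.5y] swap r/2=213/14582: DF=(1 − 213/14582·(0.989400+0.969600))/(1+213/14582) = 4787/5000 ≈ 0.957400
step 4 [2y] zero: DF = P = 4577/5000 ≈ 0.915400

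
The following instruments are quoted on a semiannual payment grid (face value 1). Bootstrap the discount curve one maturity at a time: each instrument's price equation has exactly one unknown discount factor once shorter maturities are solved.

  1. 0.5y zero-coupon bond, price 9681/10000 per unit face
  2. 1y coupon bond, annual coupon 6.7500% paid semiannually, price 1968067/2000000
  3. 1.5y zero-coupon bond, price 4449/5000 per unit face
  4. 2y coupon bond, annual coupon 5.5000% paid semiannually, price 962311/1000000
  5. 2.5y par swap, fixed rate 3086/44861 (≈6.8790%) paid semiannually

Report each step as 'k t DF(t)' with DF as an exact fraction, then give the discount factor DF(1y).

step 1 [0.5y] zero: DF = P = 9681/10000 ≈ 0.968100
step 2 [1y] bond c/2=27/800: DF=(1968067/2000000 − 27/800·(0.968100))/(1+27/800) = 9203/10000 ≈ 0.920300
step 3 [1.5y] zero: DF = P = 4449/5000 ≈ 0.889800
step 4 [2y] bond c/2=11/400: DF=(962311/1000000 − 11/400·(0.968100+0.920300+0.889800))/(1+11/400) = 4311/5000 ≈ 0.862200
step 5 [2.5y] swap r/2=1543/44861: DF=(1 − 1543/44861·(0.968100+0.920300+0.889800+0.862200))/(1+1543/44861) = 8457/10000 ≈ 0.845700

1 1/2 9681/10000
2 1 9203/10000
3 3/2 4449/5000
4 2 4311/5000
5 5/2 8457/10000
DF(1y) = 9203/10000 ≈ 0.920300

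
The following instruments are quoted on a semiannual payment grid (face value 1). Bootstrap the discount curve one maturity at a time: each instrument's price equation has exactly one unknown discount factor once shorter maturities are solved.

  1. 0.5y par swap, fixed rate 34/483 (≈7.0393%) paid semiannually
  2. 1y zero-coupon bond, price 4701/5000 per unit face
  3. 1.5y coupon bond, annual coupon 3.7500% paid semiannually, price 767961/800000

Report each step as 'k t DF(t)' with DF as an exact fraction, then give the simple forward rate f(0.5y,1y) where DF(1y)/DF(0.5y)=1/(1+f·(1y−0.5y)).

step 1 [0.5y] swap r/2=17/483: DF=(1 − 17/483·(0))/(1+17/483) = 483/500 ≈ 0.966000
step 2 [1y] zero: DF = P = 4701/5000 ≈ 0.940200
step 3 [1.5y] bond c/2=3/160: DF=(767961/800000 − 3/160·(0.966000+0.940200))/(1+3/160) = 567/625 ≈ 0.907200

1 1/2 483/500
2 1 4701/5000
3 3/2 567/625
f(0.5y,1y) = ((483/500)/(4701/5000) − 1)/(1/2) = 86/1567 ≈ 5.4882%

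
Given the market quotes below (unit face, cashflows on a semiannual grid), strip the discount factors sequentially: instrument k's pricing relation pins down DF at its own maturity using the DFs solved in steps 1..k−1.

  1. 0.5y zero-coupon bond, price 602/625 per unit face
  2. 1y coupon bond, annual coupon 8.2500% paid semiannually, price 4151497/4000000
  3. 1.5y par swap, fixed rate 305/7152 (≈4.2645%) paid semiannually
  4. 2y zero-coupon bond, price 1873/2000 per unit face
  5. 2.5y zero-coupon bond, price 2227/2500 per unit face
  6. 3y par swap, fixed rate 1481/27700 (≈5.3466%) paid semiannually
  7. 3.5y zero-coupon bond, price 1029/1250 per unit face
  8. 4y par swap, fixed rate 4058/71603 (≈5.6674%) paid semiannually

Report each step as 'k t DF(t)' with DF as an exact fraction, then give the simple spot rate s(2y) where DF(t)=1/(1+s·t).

1 1/2 602/625
2 1 4793/5000
3 3/2 939/1000
4 2 1873/2000
5 5/2 2227/2500
6 3 8519/10000
7 7/2 1029/1250
8 4 7971/10000
s(2y) = (1/(1873/2000) − 1)/(2) = 127/3746 ≈ 3.3903%

step 1 [0.5y] zero: DF = P = 602/625 ≈ 0.963200
step 2 [1y] bond c/2=33/800: DF=(4151497/4000000 − 33/800·(0.963200))/(1+33/800) = 4793/5000 ≈ 0.958600
step 3 [1.5y] swap r/2=305/14304: DF=(1 − 305/14304·(0.963200+0.958600))/(1+305/14304) = 939/1000 ≈ 0.939000
step 4 [2y] zero: DF = P = 1873/2000 ≈ 0.936500
step 5 [2.5y] zero: DF = P = 2227/2500 ≈ 0.890800
step 6 [3y] swap r/2=1481/55400: DF=(1 − 1481/55400·(0.963200+0.958600+0.939000+0.936500+0.890800))/(1+1481/55400) = 8519/10000 ≈ 0.851900
step 7 [3.5y] zero: DF = P = 1029/1250 ≈ 0.823200
step 8 [4y] swap r/2=2029/71603: DF=(1 − 2029/71603·(0.963200+0.958600+0.939000+0.936500+0.890800+0.851900+0.823200))/(1+2029/71603) = 7971/10000 ≈ 0.797100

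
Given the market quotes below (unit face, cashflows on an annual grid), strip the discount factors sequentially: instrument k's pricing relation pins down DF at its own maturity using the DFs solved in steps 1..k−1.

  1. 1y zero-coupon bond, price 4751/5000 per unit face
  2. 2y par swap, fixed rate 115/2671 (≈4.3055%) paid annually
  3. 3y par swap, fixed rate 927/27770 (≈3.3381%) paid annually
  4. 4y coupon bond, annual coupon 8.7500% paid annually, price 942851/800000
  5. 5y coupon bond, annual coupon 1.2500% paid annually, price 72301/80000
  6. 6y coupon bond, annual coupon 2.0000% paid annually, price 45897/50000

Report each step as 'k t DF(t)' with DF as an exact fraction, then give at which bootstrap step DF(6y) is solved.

step 1 [1y] zero: DF = P = 4751/5000 ≈ 0.950200
step 2 [2y] swap r/1=115/2671: DF=(1 − 115/2671·(0.950200))/(1+115/2671) = 1839/2000 ≈ 0.919500
step 3 [3y] swap r/1=927/27770: DF=(1 − 927/27770·(0.950200+0.919500))/(1+927/27770) = 9073/10000 ≈ 0.907300
step 4 [4y] bond c/1=7/80: DF=(942851/800000 − 7/80·(0.950200+0.919500+0.907300))/(1+7/80) = 8603/10000 ≈ 0.860300
step 5 [5y] bond c/1=1/80: DF=(72301/80000 − 1/80·(0.950200+0.919500+0.907300+0.860300))/(1+1/80) = 8477/10000 ≈ 0.847700
step 6 [6y] bond c/1=1/50: DF=(45897/50000 − 1/50·(0.950200+0.919500+0.907300+0.860300+0.847700))/(1+1/50) = 203/250 ≈ 0.812000

1 1 4751/5000
2 2 1839/2000
3 3 9073/10000
4 4 8603/10000
5 5 8477/10000
6 6 203/250
DF(6y) is solved at step 6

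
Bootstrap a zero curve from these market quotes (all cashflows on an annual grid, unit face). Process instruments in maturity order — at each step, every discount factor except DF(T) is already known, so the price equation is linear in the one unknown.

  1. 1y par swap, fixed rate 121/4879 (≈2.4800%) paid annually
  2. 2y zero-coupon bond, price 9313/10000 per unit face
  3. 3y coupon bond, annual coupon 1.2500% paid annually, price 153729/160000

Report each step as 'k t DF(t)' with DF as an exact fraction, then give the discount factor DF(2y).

1 1 4879/5000
2 2 9313/10000
3 3 4627/5000
DF(2y) = 9313/10000 ≈ 0.931300

step 1 [1y] swap r/1=121/4879: DF=(1 − 121/4879·(0))/(1+121/4879) = 4879/5000 ≈ 0.975800
step 2 [2y] zero: DF = P = 9313/10000 ≈ 0.931300
step 3 [3y] bond c/1=1/80: DF=(153729/160000 − 1/80·(0.975800+0.931300))/(1+1/80) = 4627/5000 ≈ 0.925400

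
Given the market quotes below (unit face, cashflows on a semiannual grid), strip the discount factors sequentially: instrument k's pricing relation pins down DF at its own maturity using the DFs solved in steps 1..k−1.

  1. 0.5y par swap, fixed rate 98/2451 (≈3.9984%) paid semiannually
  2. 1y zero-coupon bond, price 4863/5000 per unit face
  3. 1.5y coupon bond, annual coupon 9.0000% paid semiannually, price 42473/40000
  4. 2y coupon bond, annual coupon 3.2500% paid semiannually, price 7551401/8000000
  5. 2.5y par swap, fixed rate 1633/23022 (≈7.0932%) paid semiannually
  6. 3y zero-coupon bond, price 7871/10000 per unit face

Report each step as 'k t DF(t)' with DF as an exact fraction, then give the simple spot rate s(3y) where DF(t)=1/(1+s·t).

1 1/2 2451/2500
2 1 4863/5000
3 3/2 233/250
4 2 8827/10000
5 5/2 8367/10000
6 3 7871/10000
s(3y) = (1/(7871/10000) − 1)/(3) = 2129/23613 ≈ 9.0162%

step 1 [0.5y] swap r/2=49/2451: DF=(1 − 49/2451·(0))/(1+49/2451) = 2451/2500 ≈ 0.980400
step 2 [1y] zero: DF = P = 4863/5000 ≈ 0.972600
step 3 [1.5y] bond c/2=9/200: DF=(42473/40000 − 9/200·(0.980400+0.972600))/(1+9/200) = 233/250 ≈ 0.932000
step 4 [2y] bond c/2=13/800: DF=(7551401/8000000 − 13/800·(0.980400+0.972600+0.932000))/(1+13/800) = 8827/10000 ≈ 0.882700
step 5 [2.5y] swap r/2=1633/46044: DF=(1 − 1633/46044·(0.980400+0.972600+0.932000+0.882700))/(1+1633/46044) = 8367/10000 ≈ 0.836700
step 6 [3y] zero: DF = P = 7871/10000 ≈ 0.787100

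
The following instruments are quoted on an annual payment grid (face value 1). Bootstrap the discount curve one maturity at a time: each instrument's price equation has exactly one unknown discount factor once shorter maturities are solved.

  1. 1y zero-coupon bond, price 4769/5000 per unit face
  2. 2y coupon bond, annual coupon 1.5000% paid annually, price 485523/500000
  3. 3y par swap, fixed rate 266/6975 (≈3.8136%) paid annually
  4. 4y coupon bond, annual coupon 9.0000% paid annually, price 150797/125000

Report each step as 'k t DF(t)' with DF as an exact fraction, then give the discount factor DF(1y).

1 1 4769/5000
2 2 4713/5000
3 3 1117/1250
4 4 2191/2500
DF(1y) = 4769/5000 ≈ 0.953800

step 1 [1y] zero: DF = P = 4769/5000 ≈ 0.953800
step 2 [2y] bond c/1=3/200: DF=(485523/500000 − 3/200·(0.953800))/(1+3/200) = 4713/5000 ≈ 0.942600
step 3 [3y] swap r/1=266/6975: DF=(1 − 266/6975·(0.953800+0.942600))/(1+266/6975) = 1117/1250 ≈ 0.893600
step 4 [4y] bond c/1=9/100: DF=(150797/125000 − 9/100·(0.953800+0.942600+0.893600))/(1+9/100) = 2191/2500 ≈ 0.876400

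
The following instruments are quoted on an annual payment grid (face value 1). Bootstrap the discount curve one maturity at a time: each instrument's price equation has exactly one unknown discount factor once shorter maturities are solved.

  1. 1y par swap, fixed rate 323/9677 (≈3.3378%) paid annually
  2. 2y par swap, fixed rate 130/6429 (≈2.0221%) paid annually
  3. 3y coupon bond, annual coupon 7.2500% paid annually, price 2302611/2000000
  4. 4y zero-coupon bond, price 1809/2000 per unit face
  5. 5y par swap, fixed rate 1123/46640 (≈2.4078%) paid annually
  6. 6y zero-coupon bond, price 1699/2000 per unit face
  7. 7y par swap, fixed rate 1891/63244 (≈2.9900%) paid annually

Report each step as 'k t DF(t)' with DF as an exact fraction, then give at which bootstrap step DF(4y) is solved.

1 1 9677/10000
2 2 961/1000
3 3 9431/10000
4 4 1809/2000
5 5 8877/10000
6 6 1699/2000
7 7 8109/10000
DF(4y) is solved at step 4

step 1 [1y] swap r/1=323/9677: DF=(1 − 323/9677·(0))/(1+323/9677) = 9677/10000 ≈ 0.967700
step 2 [2y] swap r/1=130/6429: DF=(1 − 130/6429·(0.967700))/(1+130/6429) = 961/1000 ≈ 0.961000
step 3 [3y] bond c/1=29/400: DF=(2302611/2000000 − 29/400·(0.967700+0.961000))/(1+29/400) = 9431/10000 ≈ 0.943100
step 4 [4y] zero: DF = P = 1809/2000 ≈ 0.904500
step 5 [5y] swap r/1=1123/46640: DF=(1 − 1123/46640·(0.967700+0.961000+0.943100+0.904500))/(1+1123/46640) = 8877/10000 ≈ 0.887700
step 6 [6y] zero: DF = P = 1699/2000 ≈ 0.849500
step 7 [7y] swap r/1=1891/63244: DF=(1 − 1891/63244·(0.967700+0.961000+0.943100+0.904500+0.887700+0.849500))/(1+1891/63244) = 8109/10000 ≈ 0.810900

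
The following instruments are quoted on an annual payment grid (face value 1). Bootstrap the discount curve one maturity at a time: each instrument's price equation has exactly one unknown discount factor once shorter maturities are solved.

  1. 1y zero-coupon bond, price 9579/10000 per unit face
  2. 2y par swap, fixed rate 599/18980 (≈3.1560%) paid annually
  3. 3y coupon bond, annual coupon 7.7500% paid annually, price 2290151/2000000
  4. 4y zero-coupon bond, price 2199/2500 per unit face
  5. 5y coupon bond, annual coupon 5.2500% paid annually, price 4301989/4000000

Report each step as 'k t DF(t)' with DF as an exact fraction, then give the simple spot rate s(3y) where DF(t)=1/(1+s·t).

step 1 [1y] zero: DF = P = 9579/10000 ≈ 0.957900
step 2 [2y] swap r/1=599/18980: DF=(1 − 599/18980·(0.957900))/(1+599/18980) = 9401/10000 ≈ 0.940100
step 3 [3y] bond c/1=31/400: DF=(2290151/2000000 − 31/400·(0.957900+0.940100))/(1+31/400) = 4631/5000 ≈ 0.926200
step 4 [4y] zero: DF = P = 2199/2500 ≈ 0.879600
step 5 [5y] bond c/1=21/400: DF=(4301989/4000000 − 21/400·(0.957900+0.940100+0.926200+0.879600))/(1+21/400) = 8371/10000 ≈ 0.837100

1 1 9579/10000
2 2 9401/10000
3 3 4631/5000
4 4 2199/2500
5 5 8371/10000
s(3y) = (1/(4631/5000) − 1)/(3) = 123/4631 ≈ 2.6560%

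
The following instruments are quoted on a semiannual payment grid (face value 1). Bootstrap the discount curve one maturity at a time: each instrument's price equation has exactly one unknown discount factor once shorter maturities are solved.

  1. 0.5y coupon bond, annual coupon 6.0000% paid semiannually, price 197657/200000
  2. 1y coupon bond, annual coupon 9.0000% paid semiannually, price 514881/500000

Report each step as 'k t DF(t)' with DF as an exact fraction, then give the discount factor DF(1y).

1 1/2 1919/2000
2 1 9441/10000
DF(1y) = 9441/10000 ≈ 0.944100

step 1 [0.5y] bond c/2=3/100: DF=(197657/200000 − 3/100·(0))/(1+3/100) = 1919/2000 ≈ 0.959500
step 2 [1y] bond c/2=9/200: DF=(514881/500000 − 9/200·(0.959500))/(1+9/200) = 9441/10000 ≈ 0.944100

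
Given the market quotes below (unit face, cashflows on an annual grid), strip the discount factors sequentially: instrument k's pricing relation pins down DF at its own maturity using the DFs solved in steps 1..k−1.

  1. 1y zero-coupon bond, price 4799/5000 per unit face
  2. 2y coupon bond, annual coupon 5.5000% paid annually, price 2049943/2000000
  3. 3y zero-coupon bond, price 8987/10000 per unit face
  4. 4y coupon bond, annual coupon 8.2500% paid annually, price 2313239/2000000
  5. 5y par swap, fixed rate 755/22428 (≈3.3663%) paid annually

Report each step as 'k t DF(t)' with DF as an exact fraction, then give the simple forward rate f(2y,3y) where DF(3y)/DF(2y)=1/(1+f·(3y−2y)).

step 1 [1y] zero: DF = P = 4799/5000 ≈ 0.959800
step 2 [2y] bond c/1=11/200: DF=(2049943/2000000 − 11/200·(0.959800))/(1+11/200) = 1843/2000 ≈ 0.921500
step 3 [3y] zero: DF = P = 8987/10000 ≈ 0.898700
step 4 [4y] bond c/1=33/400: DF=(2313239/2000000 − 33/400·(0.959800+0.921500+0.898700))/(1+33/400) = 4283/5000 ≈ 0.856600
step 5 [5y] swap r/1=755/22428: DF=(1 − 755/22428·(0.959800+0.921500+0.898700+0.856600))/(1+755/22428) = 849/1000 ≈ 0.849000

1 1 4799/5000
2 2 1843/2000
3 3 8987/10000
4 4 4283/5000
5 5 849/1000
f(2y,3y) = ((1843/2000)/(8987/10000) − 1)/(1) = 12/473 ≈ 2.5370%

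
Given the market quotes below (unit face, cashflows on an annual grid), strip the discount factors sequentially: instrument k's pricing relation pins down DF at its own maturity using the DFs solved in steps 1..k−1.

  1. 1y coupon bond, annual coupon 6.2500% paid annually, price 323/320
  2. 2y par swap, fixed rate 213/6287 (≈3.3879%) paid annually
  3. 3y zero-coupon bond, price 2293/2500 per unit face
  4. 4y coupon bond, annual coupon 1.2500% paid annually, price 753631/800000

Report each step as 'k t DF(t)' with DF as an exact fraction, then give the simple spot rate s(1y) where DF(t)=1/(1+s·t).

step 1 [1y] bond c/1=1/16: DF=(323/320 − 1/16·(0))/(1+1/16) = 19/20 ≈ 0.950000
step 2 [2y] swap r/1=213/6287: DF=(1 − 213/6287·(0.950000))/(1+213/6287) = 9361/10000 ≈ 0.936100
step 3 [3y] zero: DF = P = 2293/2500 ≈ 0.917200
step 4 [4y] bond c/1=1/80: DF=(753631/800000 − 1/80·(0.950000+0.936100+0.917200))/(1+1/80) = 4479/5000 ≈ 0.895800

1 1 19/20
2 2 9361/10000
3 3 2293/2500
4 4 4479/5000
s(1y) = (1/(19/20) − 1)/(1) = 1/19 ≈ 5.2632%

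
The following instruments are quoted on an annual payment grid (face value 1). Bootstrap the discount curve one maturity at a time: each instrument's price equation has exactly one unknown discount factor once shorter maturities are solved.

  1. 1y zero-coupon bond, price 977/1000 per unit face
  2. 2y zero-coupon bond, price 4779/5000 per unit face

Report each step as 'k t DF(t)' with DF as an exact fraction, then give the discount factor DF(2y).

step 1 [1y] zero: DF = P = 977/1000 ≈ 0.977000
step 2 [2y] zero: DF = P = 4779/5000 ≈ 0.955800

1 1 977/1000
2 2 4779/5000
DF(2y) = 4779/5000 ≈ 0.955800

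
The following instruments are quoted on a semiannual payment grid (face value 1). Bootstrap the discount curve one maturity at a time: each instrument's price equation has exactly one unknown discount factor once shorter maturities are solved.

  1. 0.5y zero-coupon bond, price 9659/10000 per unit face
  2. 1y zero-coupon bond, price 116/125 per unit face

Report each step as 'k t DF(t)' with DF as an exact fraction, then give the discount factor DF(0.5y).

1 1/2 9659/10000
2 1 116/125
DF(0.5y) = 9659/10000 ≈ 0.965900

step 1 [0.5y] zero: DF = P = 9659/10000 ≈ 0.965900
step 2 [1y] zero: DF = P = 116/125 ≈ 0.928000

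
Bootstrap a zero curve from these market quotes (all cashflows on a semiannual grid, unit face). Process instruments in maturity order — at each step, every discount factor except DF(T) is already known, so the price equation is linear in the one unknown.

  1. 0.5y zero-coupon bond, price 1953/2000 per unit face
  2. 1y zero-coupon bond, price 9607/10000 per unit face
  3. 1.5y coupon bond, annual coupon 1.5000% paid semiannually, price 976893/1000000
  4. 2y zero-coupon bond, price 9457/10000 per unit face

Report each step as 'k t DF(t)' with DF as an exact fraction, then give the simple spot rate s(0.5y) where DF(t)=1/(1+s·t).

1 1/2 1953/2000
2 1 9607/10000
3 3/2 597/625
4 2 9457/10000
s(0.5y) = (1/(1953/2000) − 1)/(1/2) = 94/1953 ≈ 4.8131%

step 1 [0.5y] zero: DF = P = 1953/2000 ≈ 0.976500
step 2 [1y] zero: DF = P = 9607/10000 ≈ 0.960700
step 3 [1.5y] bond c/2=3/400: DF=(976893/1000000 − 3/400·(0.976500+0.960700))/(1+3/400) = 597/625 ≈ 0.955200
step 4 [2y] zero: DF = P = 9457/10000 ≈ 0.945700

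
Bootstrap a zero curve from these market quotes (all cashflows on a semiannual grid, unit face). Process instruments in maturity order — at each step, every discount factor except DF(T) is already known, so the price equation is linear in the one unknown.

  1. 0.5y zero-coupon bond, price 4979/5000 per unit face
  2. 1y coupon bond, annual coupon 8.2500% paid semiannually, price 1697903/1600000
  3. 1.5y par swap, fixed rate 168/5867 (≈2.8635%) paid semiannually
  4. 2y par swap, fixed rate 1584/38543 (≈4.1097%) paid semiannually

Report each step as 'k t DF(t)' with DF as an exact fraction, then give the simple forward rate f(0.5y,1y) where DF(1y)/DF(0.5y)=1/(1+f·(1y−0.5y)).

1 1/2 4979/5000
2 1 9797/10000
3 3/2 479/500
4 2 1151/1250
f(0.5y,1y) = ((4979/5000)/(9797/10000) − 1)/(1/2) = 322/9797 ≈ 3.2867%

step 1 [0.5y] zero: DF = P = 4979/5000 ≈ 0.995800
step 2 [1y] bond c/2=33/800: DF=(1697903/1600000 − 33/800·(0.995800))/(1+33/800) = 9797/10000 ≈ 0.979700
step 3 [1.5y] swap r/2=84/5867: DF=(1 − 84/5867·(0.995800+0.979700))/(1+84/5867) = 479/500 ≈ 0.958000
step 4 [2y] swap r/2=792/38543: DF=(1 − 792/38543·(0.995800+0.979700+0.958000))/(1+792/38543) = 1151/1250 ≈ 0.920800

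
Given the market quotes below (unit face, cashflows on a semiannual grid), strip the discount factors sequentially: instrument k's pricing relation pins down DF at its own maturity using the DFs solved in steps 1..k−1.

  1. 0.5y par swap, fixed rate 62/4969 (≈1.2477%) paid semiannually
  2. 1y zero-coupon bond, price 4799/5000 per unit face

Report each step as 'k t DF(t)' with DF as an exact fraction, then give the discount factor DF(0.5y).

1 1/2 4969/5000
2 1 4799/5000
DF(0.5y) = 4969/5000 ≈ 0.993800

step 1 [0.5y] swap r/2=31/4969: DF=(1 − 31/4969·(0))/(1+31/4969) = 4969/5000 ≈ 0.993800
step 2 [1y] zero: DF = P = 4799/5000 ≈ 0.959800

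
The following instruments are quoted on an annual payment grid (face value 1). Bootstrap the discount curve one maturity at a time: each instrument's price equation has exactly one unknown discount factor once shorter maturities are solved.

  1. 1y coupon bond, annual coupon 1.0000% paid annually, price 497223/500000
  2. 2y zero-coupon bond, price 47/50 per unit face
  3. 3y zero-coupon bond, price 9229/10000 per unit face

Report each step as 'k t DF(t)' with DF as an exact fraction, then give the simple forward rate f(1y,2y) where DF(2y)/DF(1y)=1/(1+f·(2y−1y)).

step 1 [1y] bond c/1=1/100: DF=(497223/500000 − 1/100·(0))/(1+1/100) = 4923/5000 ≈ 0.984600
step 2 [2y] zero: DF = P = 47/50 ≈ 0.940000
step 3 [3y] zero: DF = P = 9229/10000 ≈ 0.922900

1 1 4923/5000
2 2 47/50
3 3 9229/10000
f(1y,2y) = ((4923/5000)/(47/50) − 1)/(1) = 223/4700 ≈ 4.7447%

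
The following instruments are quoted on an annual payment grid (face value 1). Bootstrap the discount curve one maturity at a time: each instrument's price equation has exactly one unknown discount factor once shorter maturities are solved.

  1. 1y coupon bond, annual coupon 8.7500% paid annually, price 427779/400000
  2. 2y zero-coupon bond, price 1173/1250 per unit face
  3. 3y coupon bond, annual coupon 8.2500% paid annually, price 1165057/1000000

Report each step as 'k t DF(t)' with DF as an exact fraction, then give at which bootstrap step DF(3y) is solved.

step 1 [1y] bond c/1=7/80: DF=(427779/400000 − 7/80·(0))/(1+7/80) = 4917/5000 ≈ 0.983400
step 2 [2y] zero: DF = P = 1173/1250 ≈ 0.938400
step 3 [3y] bond c/1=33/400: DF=(1165057/1000000 − 33/400·(0.983400+0.938400))/(1+33/400) = 4649/5000 ≈ 0.929800

1 1 4917/5000
2 2 1173/1250
3 3 4649/5000
DF(3y) is solved at step 3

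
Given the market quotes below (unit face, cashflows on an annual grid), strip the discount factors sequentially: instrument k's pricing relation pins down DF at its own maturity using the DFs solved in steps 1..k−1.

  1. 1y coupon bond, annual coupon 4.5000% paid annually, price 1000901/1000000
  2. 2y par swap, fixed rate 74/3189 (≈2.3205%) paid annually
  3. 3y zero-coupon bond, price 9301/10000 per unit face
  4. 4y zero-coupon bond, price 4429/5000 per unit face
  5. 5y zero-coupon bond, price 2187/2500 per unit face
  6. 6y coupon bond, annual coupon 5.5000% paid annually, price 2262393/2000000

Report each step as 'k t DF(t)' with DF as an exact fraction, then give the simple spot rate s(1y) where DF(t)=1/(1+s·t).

1 1 4789/5000
2 2 2389/2500
3 3 9301/10000
4 4 4429/5000
5 5 2187/2500
6 6 4161/5000
s(1y) = (1/(4789/5000) − 1)/(1) = 211/4789 ≈ 4.4059%

step 1 [1y] bond c/1=9/200: DF=(1000901/1000000 − 9/200·(0))/(1+9/200) = 4789/5000 ≈ 0.957800
step 2 [2y] swap r/1=74/3189: DF=(1 − 74/3189·(0.957800))/(1+74/3189) = 2389/2500 ≈ 0.955600
step 3 [3y] zero: DF = P = 9301/10000 ≈ 0.930100
step 4 [4y] zero: DF = P = 4429/5000 ≈ 0.885800
step 5 [5y] zero: DF = P = 2187/2500 ≈ 0.874800
step 6 [6y] bond c/1=11/200: DF=(2262393/2000000 − 11/200·(0.957800+0.955600+0.930100+0.885800+0.874800))/(1+11/200) = 4161/5000 ≈ 0.832200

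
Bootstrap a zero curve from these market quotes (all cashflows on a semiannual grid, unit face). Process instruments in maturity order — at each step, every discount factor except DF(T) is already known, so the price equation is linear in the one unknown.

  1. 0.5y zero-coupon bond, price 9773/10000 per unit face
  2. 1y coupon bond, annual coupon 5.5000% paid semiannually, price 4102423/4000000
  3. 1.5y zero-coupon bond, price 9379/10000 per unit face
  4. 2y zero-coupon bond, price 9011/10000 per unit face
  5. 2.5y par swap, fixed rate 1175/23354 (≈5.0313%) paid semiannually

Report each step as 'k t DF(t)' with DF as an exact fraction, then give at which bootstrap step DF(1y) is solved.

1 1/2 9773/10000
2 1 243/250
3 3/2 9379/10000
4 2 9011/10000
5 5/2 353/400
DF(1y) is solved at step 2

step 1 [0.5y] zero: DF = P = 9773/10000 ≈ 0.977300
step 2 [1y] bond c/2=11/400: DF=(4102423/4000000 − 11/400·(0.977300))/(1+11/400) = 243/250 ≈ 0.972000
step 3 [1.5y] zero: DF = P = 9379/10000 ≈ 0.937900
step 4 [2y] zero: DF = P = 9011/10000 ≈ 0.901100
step 5 [2.5y] swap r/2=1175/46708: DF=(1 − 1175/46708·(0.977300+0.972000+0.937900+0.901100))/(1+1175/46708) = 353/400 ≈ 0.882500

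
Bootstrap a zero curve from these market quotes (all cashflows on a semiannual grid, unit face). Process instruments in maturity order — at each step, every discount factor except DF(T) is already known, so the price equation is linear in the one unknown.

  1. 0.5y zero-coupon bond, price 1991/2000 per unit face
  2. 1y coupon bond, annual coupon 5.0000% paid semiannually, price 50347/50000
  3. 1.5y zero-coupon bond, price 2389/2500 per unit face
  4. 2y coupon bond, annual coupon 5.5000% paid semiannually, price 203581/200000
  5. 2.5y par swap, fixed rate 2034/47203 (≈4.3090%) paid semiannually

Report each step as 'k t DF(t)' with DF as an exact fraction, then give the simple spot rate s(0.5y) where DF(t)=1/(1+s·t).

1 1/2 1991/2000
2 1 9581/10000
3 3/2 2389/2500
4 2 1141/1250
5 5/2 8983/10000
s(0.5y) = (1/(1991/2000) − 1)/(1/2) = 18/1991 ≈ 0.9041%

step 1 [0.5y] zero: DF = P = 1991/2000 ≈ 0.995500
step 2 [1y] bond c/2=1/40: DF=(50347/50000 − 1/40·(0.995500))/(1+1/40) = 9581/10000 ≈ 0.958100
step 3 [1.5y] zero: DF = P = 2389/2500 ≈ 0.955600
step 4 [2y] bond c/2=11/400: DF=(203581/200000 − 11/400·(0.995500+0.958100+0.955600))/(1+11/400) = 1141/1250 ≈ 0.912800
step 5 [2.5y] swap r/2=1017/47203: DF=(1 − 1017/47203·(0.995500+0.958100+0.955600+0.912800))/(1+1017/47203) = 8983/10000 ≈ 0.898300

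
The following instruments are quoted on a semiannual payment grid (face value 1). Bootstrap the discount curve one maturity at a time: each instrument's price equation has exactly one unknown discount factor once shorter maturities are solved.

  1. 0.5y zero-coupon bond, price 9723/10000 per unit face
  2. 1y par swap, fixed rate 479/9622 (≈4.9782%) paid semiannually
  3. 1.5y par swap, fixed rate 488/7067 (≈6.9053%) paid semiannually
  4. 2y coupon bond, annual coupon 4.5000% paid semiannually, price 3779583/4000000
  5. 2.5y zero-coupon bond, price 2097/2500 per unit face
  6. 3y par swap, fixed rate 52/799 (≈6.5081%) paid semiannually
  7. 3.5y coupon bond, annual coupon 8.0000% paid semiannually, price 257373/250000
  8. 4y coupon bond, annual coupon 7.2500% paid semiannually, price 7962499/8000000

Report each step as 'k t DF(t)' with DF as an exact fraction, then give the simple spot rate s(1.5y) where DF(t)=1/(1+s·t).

1 1/2 9723/10000
2 1 9521/10000
3 3/2 564/625
4 2 8619/10000
5 5/2 2097/2500
6 3 4129/5000
7 7/2 98/125
8 4 3729/5000
s(1.5y) = (1/(564/625) − 1)/(3/2) = 61/846 ≈ 7.2104%

step 1 [0.5y] zero: DF = P = 9723/10000 ≈ 0.972300
step 2 [1y] swap r/2=479/19244: DF=(1 − 479/19244·(0.972300))/(1+479/19244) = 9521/10000 ≈ 0.952100
step 3 [1.5y] swap r/2=244/7067: DF=(1 − 244/7067·(0.972300+0.952100))/(1+244/7067) = 564/625 ≈ 0.902400
step 4 [2y] bond c/2=9/400: DF=(3779583/4000000 − 9/400·(0.972300+0.952100+0.902400))/(1+9/400) = 8619/10000 ≈ 0.861900
step 5 [2.5y] zero: DF = P = 2097/2500 ≈ 0.838800
step 6 [3y] swap r/2=26/799: DF=(1 − 26/799·(0.972300+0.952100+0.902400+0.861900+0.838800))/(1+26/799) = 4129/5000 ≈ 0.825800
step 7 [3.5y] bond c/2=1/25: DF=(257373/250000 − 1/25·(0.972300+0.952100+0.902400+0.861900+0.838800+0.825800))/(1+1/25) = 98/125 ≈ 0.784000
step 8 [4y] bond c/2=29/800: DF=(7962499/8000000 − 29/800·(0.972300+0.952100+0.902400+0.861900+0.838800+0.825800+0.784000))/(1+29/800) = 3729/5000 ≈ 0.745800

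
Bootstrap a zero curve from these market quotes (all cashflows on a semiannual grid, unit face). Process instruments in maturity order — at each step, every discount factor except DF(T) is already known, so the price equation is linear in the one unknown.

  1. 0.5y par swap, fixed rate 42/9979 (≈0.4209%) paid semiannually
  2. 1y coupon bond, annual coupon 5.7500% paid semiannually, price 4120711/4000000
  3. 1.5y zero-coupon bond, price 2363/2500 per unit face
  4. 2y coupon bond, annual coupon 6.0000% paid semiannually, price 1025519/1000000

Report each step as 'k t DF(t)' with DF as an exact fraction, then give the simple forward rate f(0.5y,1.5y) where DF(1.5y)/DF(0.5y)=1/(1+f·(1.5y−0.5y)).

1 1/2 9979/10000
2 1 1947/2000
3 3/2 2363/2500
4 2 9107/10000
f(0.5y,1.5y) = ((9979/10000)/(2363/2500) − 1)/(1) = 31/556 ≈ 5.5755%

step 1 [0.5y] swap r/2=21/9979: DF=(1 − 21/9979·(0))/(1+21/9979) = 9979/10000 ≈ 0.997900
step 2 [1y] bond c/2=23/800: DF=(4120711/4000000 − 23/800·(0.997900))/(1+23/800) = 1947/2000 ≈ 0.973500
step 3 [1.5y] zero: DF = P = 2363/2500 ≈ 0.945200
step 4 [2y] bond c/2=3/100: DF=(1025519/1000000 − 3/100·(0.997900+0.973500+0.945200))/(1+3/100) = 9107/10000 ≈ 0.910700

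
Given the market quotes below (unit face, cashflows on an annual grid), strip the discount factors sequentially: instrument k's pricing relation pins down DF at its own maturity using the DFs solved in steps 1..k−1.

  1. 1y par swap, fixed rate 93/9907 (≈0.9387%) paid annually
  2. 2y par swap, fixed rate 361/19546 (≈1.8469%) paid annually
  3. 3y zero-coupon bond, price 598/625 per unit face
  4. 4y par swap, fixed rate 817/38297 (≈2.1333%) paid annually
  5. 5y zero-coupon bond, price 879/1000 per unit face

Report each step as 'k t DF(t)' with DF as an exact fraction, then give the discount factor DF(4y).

1 1 9907/10000
2 2 9639/10000
3 3 598/625
4 4 9183/10000
5 5 879/1000
DF(4y) = 9183/10000 ≈ 0.918300

step 1 [1y] swap r/1=93/9907: DF=(1 − 93/9907·(0))/(1+93/9907) = 9907/10000 ≈ 0.990700
step 2 [2y] swap r/1=361/19546: DF=(1 − 361/19546·(0.990700))/(1+361/19546) = 9639/10000 ≈ 0.963900
step 3 [3y] zero: DF = P = 598/625 ≈ 0.956800
step 4 [4y] swap r/1=817/38297: DF=(1 − 817/38297·(0.990700+0.963900+0.956800))/(1+817/38297) = 9183/10000 ≈ 0.918300
step 5 [5y] zero: DF = P = 879/1000 ≈ 0.879000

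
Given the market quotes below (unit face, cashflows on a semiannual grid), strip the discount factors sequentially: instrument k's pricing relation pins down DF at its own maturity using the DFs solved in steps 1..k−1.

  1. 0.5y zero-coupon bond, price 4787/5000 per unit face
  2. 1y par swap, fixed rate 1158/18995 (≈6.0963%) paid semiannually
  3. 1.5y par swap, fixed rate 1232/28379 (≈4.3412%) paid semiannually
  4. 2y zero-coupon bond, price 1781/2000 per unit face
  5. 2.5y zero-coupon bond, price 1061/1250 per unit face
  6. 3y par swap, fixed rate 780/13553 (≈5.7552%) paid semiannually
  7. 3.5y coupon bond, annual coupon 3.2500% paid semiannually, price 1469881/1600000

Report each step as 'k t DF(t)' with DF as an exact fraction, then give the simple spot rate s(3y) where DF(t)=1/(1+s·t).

1 1/2 4787/5000
2 1 9421/10000
3 3/2 1173/1250
4 2 1781/2000
5 5/2 1061/1250
6 3 211/250
7 7/2 8173/10000
s(3y) = (1/(211/250) − 1)/(3) = 13/211 ≈ 6.1611%

step 1 [0.5y] zero: DF = P = 4787/5000 ≈ 0.957400
step 2 [1y] swap r/2=579/18995: DF=(1 − 579/18995·(0.957400))/(1+579/18995) = 9421/10000 ≈ 0.942100
step 3 [1.5y] swap r/2=616/28379: DF=(1 − 616/28379·(0.957400+0.942100))/(1+616/28379) = 1173/1250 ≈ 0.938400
step 4 [2y] zero: DF = P = 1781/2000 ≈ 0.890500
step 5 [2.5y] zero: DF = P = 1061/1250 ≈ 0.848800
step 6 [3y] swap r/2=390/13553: DF=(1 − 390/13553·(0.957400+0.942100+0.938400+0.890500+0.848800))/(1+390/13553) = 211/250 ≈ 0.844000
step 7 [3.5y] bond c/2=13/800: DF=(1469881/1600000 − 13/800·(0.957400+0.942100+0.938400+0.890500+0.848800+0.844000))/(1+13/800) = 8173/10000 ≈ 0.817300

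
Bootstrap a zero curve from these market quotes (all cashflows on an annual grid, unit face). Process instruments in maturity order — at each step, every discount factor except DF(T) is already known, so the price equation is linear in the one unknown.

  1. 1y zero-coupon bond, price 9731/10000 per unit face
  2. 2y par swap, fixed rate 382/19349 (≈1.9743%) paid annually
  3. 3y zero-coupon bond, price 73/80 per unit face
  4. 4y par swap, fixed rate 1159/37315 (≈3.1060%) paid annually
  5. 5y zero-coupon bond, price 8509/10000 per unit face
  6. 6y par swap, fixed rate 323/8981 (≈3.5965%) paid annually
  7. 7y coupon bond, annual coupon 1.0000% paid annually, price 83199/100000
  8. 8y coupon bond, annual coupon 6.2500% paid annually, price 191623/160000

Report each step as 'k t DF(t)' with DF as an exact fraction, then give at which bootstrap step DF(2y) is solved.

step 1 [1y] zero: DF = P = 9731/10000 ≈ 0.973100
step 2 [2y] swap r/1=382/19349: DF=(1 − 382/19349·(0.973100))/(1+382/19349) = 4809/5000 ≈ 0.961800
step 3 [3y] zero: DF = P = 73/80 ≈ 0.912500
step 4 [4y] swap r/1=1159/37315: DF=(1 − 1159/37315·(0.973100+0.961800+0.912500))/(1+1159/37315) = 8841/10000 ≈ 0.884100
step 5 [5y] zero: DF = P = 8509/10000 ≈ 0.850900
step 6 [6y] swap r/1=323/8981: DF=(1 − 323/8981·(0.973100+0.961800+0.912500+0.884100+0.850900))/(1+323/8981) = 4031/5000 ≈ 0.806200
step 7 [7y] bond c/1=1/100: DF=(83199/100000 − 1/100·(0.973100+0.961800+0.912500+0.884100+0.850900+0.806200))/(1+1/100) = 963/1250 ≈ 0.770400
step 8 [8y] bond c/1=1/16: DF=(191623/160000 − 1/16·(0.973100+0.961800+0.912500+0.884100+0.850900+0.806200+0.770400))/(1+1/16) = 7649/10000 ≈ 0.764900

1 1 9731/10000
2 2 4809/5000
3 3 73/80
4 4 8841/10000
5 5 8509/10000
6 6 4031/5000
7 7 963/1250
8 8 7649/10000
DF(2y) is solved at step 2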